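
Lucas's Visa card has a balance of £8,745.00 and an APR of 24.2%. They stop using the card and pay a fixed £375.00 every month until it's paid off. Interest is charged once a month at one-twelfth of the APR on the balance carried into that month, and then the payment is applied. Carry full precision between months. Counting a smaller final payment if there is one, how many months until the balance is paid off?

32 payments

Monthly rate r = 24.2%/12 = 2.01667% = 0.0201667.
Recurrence: B ← B·(1+r) − £375.00.
Month 1: interest £176.36; balance after payment £8,546.36.
Month 2: interest £172.35; balance after payment £8,343.71.
Closed form: n = −ln(1 − rB₀/P)/ln(1+r) = −ln(0.52971)/ln(1.02017) ≈ 31.825, so the balance reaches zero during payment 32.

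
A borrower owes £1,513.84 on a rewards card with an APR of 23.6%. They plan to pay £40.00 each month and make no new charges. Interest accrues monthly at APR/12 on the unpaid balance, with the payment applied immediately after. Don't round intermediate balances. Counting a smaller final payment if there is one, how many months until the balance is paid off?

71 payments

Monthly rate r = 23.6%/12 = 1.96667% = 0.0196667.
Recurrence: B ← B·(1+r) − £40.00.
Month 1: interest £29.77; balance after payment £1,503.61.
Month 2: interest £29.57; balance after payment £1,493.18.
Closed form: n = −ln(1 − rB₀/P)/ln(1+r) = −ln(0.2557)/ln(1.01967) ≈ 70.024, so the balance reaches zero during payment 71.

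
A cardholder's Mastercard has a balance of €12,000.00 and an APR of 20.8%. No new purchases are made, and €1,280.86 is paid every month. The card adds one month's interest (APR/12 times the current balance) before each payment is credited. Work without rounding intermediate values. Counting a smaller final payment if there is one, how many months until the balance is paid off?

11 months

Monthly rate r = 20.8%/12 = 1.73333% = 0.0173333.
Recurrence: B ← B·(1+r) − €1,280.86.
Month 1: interest €208.00; balance after payment €10,927.14.
Month 2: interest €189.40; balance after payment €9,835.68.
Closed form: n = −ln(1 − rB₀/P)/ln(1+r) = −ln(0.83761)/ln(1.01733) ≈ 10.312, so the balance reaches zero during payment 11.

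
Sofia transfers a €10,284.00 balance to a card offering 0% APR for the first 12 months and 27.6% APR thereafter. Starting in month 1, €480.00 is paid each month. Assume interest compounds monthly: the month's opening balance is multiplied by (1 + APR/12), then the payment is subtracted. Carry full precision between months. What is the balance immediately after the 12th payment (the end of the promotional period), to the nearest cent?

€4,524.00

Promo months 1–12 at r₀ = 0%/12 = 0; months 13+ at r₁ = 27.6%/12 = 0.023.
After month 12 (no interest yet): B = €10,284.00 − 12·€480.00 = €4,524.00.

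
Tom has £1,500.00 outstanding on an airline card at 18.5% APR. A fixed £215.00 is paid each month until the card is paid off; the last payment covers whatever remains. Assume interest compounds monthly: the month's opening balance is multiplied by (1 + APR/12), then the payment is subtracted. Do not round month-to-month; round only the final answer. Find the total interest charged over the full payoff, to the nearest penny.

Monthly rate r = 18.5%/12 = 1.54167% = 0.0154167.
Payoff takes n = ⌈−ln(1 − rB₀/P)/ln(1+r)⌉ = ⌈7.438⌉ = 8 payments; the last is £94.57.
Total paid = 7·£215.00 + £94.57 = £1,599.57.
Total interest = total paid − principal = £1,599.57 − £1,500.00 = £99.57.

£99.57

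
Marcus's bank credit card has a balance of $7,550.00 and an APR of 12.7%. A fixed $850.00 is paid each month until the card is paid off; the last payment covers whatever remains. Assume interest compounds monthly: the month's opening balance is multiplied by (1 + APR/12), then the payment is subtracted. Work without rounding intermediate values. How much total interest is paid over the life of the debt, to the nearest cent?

$421.74

Monthly rate r = 12.7%/12 = 1.05833% = 0.0105833.
Payoff takes n = ⌈−ln(1 − rB₀/P)/ln(1+r)⌉ = ⌈9.377⌉ = 10 payments; the last is $321.74.
Total paid = 9·$850.00 + $321.74 = $7,971.74.
Total interest = total paid − principal = $7,971.74 − $7,550.00 = $421.74.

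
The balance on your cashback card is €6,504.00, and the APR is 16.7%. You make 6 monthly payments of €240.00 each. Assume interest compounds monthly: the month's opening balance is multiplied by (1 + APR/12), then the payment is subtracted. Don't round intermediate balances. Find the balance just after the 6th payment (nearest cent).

€5,575.29

Monthly rate r = 16.7%/12 = 1.39167% = 0.0139167.
Each month: B ← B·(1+r) − €240.00.
Month 1: interest €90.51; balance after payment €6,354.51.
Month 2: interest €88.43; balance after payment €6,202.95.
Month 3: interest €86.32; balance after payment €6,049.27.
Month 4: interest €84.19; balance after payment €5,893.46.
Month 5: interest €82.02; balance after payment €5,735.47.
Month 6: interest €79.82; balance after payment €5,575.29.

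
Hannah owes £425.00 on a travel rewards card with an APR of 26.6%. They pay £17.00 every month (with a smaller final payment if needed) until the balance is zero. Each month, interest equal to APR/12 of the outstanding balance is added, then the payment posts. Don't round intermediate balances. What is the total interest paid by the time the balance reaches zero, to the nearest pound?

£201

Monthly rate r = 26.6%/12 = 2.21667% = 0.0221667.
Payoff takes n = ⌈−ln(1 − rB₀/P)/ln(1+r)⌉ = ⌈36.845⌉ = 37 payments; the last is £14.39.
Total paid = 36·£17.00 + £14.39 = £626.39.
Total interest = total paid − principal = £626.39 − £425.00 = £201.39.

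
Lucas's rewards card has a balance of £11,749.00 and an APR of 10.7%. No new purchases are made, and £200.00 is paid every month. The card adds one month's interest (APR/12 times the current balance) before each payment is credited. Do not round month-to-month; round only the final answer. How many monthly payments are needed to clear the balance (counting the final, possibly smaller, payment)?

Monthly rate r = 10.7%/12 = 0.891667% = 0.00891667.
Recurrence: B ← B·(1+r) − £200.00.
Month 1: interest £104.76; balance after payment £11,653.76.
Month 2: interest £103.91; balance after payment £11,557.67.
Closed form: n = −ln(1 − rB₀/P)/ln(1+r) = −ln(0.47619)/ln(1.00892) ≈ 83.578, so the balance reaches zero during payment 84.

84 months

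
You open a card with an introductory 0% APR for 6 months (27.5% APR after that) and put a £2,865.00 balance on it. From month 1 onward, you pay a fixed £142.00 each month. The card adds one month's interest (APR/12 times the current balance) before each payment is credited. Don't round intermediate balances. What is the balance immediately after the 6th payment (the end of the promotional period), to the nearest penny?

£2,013.00

Promo months 1–6 at r₀ = 0%/12 = 0; months 7+ at r₁ = 27.5%/12 = 0.0229167.
After month 6 (no interest yet): B = £2,865.00 − 6·£142.00 = £2,013.00.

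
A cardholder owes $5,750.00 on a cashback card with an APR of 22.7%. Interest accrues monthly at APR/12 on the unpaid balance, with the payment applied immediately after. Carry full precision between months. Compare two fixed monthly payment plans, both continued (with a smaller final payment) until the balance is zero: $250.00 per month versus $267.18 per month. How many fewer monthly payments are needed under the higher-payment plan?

Monthly rate r = 22.7%/12 = 1.89167% = 0.0189167.
At $250.00/mo: n = ⌈−ln(1 − rB₀/P)/ln(1+r)⌉ = 31 payments (last $119.02); total interest = total paid − $5,750.00 = $1,869.02.
At $267.18/mo: 28 payments (last $239.22); total interest $1,703.08.
Payments saved = 31 − 28 = 3.

3 fewer payments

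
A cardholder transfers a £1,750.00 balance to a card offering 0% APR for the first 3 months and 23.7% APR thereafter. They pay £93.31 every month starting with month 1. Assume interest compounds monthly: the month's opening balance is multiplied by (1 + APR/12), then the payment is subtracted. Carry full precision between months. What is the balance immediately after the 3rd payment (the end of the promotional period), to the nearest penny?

£1,470.07

Promo months 1–3 at r₀ = 0%/12 = 0; months 4+ at r₁ = 23.7%/12 = 0.01975.
After month 3 (no interest yet): B = £1,750.00 − 3·£93.31 = £1,470.07.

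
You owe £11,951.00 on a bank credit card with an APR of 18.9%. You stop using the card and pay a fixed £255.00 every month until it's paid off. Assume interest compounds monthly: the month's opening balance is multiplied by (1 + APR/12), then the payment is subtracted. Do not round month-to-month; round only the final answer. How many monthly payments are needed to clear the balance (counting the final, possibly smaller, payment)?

86 payments

Monthly rate r = 18.9%/12 = 1.575% = 0.01575.
Recurrence: B ← B·(1+r) − £255.00.
Month 1: interest £188.23; balance after payment £11,884.23.
Month 2: interest £187.18; balance after payment £11,816.40.
Closed form: n = −ln(1 − rB₀/P)/ln(1+r) = −ln(0.26185)/ln(1.01575) ≈ 85.747, so the balance reaches zero during payment 86.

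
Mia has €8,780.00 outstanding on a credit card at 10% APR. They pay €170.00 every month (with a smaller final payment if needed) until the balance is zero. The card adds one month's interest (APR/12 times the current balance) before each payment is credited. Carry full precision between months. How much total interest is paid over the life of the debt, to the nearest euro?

€2,749

Monthly rate r = 10%/12 = 0.833333% = 0.00833333.
Payoff takes n = ⌈−ln(1 − rB₀/P)/ln(1+r)⌉ = ⌈67.818⌉ = 68 payments; the last is €139.14.
Total paid = 67·€170.00 + €139.14 = €11,529.14.
Total interest = total paid − principal = €11,529.14 − €8,780.00 = €2,749.14.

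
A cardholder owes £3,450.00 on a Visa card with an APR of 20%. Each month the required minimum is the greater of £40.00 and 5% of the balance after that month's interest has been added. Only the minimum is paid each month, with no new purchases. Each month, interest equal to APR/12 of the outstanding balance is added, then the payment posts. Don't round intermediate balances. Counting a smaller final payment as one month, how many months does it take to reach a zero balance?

Monthly rate r = 20%/12 = 1.66667% = 0.0166667.
While 5% of the post-interest balance exceeds £40.00, each month B ← (B·(1+r))·(1 − 0.05), i.e. B shrinks by the factor (1+r)·0.95 = 0.96583.
This holds for months 1–43. Entering month 44 the balance is £773.77; 5% of the post-interest balance is now below £40.00, so the flat £40.00 minimum applies from here.
From month 44 a fixed £40.00 at rate r clears £773.77 in 24 more payments. Total: 43 + 24 = 67 months.

67 months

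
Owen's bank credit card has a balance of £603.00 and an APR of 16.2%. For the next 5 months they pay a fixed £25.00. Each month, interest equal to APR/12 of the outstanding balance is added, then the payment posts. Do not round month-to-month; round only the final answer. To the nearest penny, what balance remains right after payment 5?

Monthly rate r = 16.2%/12 = 1.35% = 0.0135.
Each month: B ← B·(1+r) − £25.00.
Month 1: interest £8.14; balance after payment £586.14.
Month 2: interest £7.91; balance after payment £569.05.
Month 3: interest £7.68; balance after payment £551.74.
Month 4: interest £7.45; balance after payment £534.18.
Month 5: interest £7.21; balance after payment £516.40.

£516.40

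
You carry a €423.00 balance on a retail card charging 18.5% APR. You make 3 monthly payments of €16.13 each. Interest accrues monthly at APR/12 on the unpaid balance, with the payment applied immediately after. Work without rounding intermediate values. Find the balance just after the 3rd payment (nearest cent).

Monthly rate r = 18.5%/12 = 1.54167% = 0.0154167.
Each month: B ← B·(1+r) − €16.13.
Month 1: interest €6.52; balance after payment €413.39.
Month 2: interest €6.37; balance after payment €403.63.
Month 3: interest €6.22; balance after payment €393.73.

€393.73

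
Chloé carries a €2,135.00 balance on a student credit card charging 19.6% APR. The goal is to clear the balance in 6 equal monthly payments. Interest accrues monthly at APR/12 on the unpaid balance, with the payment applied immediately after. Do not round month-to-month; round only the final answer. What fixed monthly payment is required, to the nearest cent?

€376.45

Monthly rate r = 19.6%/12 = 1.63333% = 0.0163333.
Level-payment amortization: P = B₀·r / (1 − (1+r)^(−n)) = 2135.00·0.0163333 / (1 − 1.01633^(−6)).
Denominator 1 − (1+r)^(−6) = 0.0926329963.
P = 34.8717 / 0.0926329963 ≈ 376.45.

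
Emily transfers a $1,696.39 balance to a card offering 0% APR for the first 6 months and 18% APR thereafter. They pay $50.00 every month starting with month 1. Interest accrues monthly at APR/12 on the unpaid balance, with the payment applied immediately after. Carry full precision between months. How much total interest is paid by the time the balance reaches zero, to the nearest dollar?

Promo months 1–6 at r₀ = 0%/12 = 0; months 7+ at r₁ = 18%/12 = 0.015.
After month 6 (no interest yet): B = $1,696.39 − 6·$50.00 = $1,396.39.
Then at r₁ with $50.00/mo: n₂ = −ln(1 − r₁·B/P)/ln(1+r₁) ≈ 36.46 → 37 more payments.
Total paid = 42·$50.00 + $23.17 = $2,123.17; interest = $2,123.17 − $1,696.39 = $426.78.

$427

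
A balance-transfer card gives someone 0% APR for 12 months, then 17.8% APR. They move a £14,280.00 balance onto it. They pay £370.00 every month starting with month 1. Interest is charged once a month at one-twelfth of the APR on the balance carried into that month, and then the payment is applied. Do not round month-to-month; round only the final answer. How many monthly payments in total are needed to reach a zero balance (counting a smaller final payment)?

47 payments

Promo months 1–12 at r₀ = 0%/12 = 0; months 13+ at r₁ = 17.8%/12 = 0.0148333.
After month 12 (no interest yet): B = £14,280.00 − 12·£370.00 = £9,840.00.
Then at r₁ with £370.00/mo: n₂ = −ln(1 − r₁·B/P)/ln(1+r₁) ≈ 34.07 → 35 more payments.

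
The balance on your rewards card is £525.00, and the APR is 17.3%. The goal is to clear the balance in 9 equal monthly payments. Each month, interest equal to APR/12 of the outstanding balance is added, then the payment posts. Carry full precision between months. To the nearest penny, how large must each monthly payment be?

Monthly rate r = 17.3%/12 = 1.44167% = 0.0144167.
Level-payment amortization: P = B₀·r / (1 − (1+r)^(−n)) = 525.00·0.0144167 / (1 − 1.01442^(−9)).
Denominator 1 − (1+r)^(−9) = 0.12087098.
P = 7.56875 / 0.12087098 ≈ 62.62.

£62.62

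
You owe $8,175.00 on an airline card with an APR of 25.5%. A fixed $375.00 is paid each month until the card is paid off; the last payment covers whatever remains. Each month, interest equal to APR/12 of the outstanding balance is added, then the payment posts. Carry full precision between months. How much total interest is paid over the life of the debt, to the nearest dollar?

$2,923

Monthly rate r = 25.5%/12 = 2.125% = 0.02125.
Payoff takes n = ⌈−ln(1 − rB₀/P)/ln(1+r)⌉ = ⌈29.591⌉ = 30 payments; the last is $222.61.
Total paid = 29·$375.00 + $222.61 = $11,097.61.
Total interest = total paid − principal = $11,097.61 − $8,175.00 = $2,922.61.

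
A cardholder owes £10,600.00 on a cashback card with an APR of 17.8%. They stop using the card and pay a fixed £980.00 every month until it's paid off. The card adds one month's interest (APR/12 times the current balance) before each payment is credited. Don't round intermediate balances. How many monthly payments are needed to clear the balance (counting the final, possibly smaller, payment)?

12 payments

Monthly rate r = 17.8%/12 = 1.48333% = 0.0148333.
Recurrence: B ← B·(1+r) − £980.00.
Month 1: interest £157.23; balance after payment £9,777.23.
Month 2: interest £145.03; balance after payment £8,942.26.
Closed form: n = −ln(1 − rB₀/P)/ln(1+r) = −ln(0.83956)/ln(1.01483) ≈ 11.877, so the balance reaches zero during payment 12.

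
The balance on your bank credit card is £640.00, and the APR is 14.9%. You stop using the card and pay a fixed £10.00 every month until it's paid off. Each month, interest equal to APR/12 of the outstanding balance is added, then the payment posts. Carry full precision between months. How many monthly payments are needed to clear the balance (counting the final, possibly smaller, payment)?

Monthly rate r = 14.9%/12 = 1.24167% = 0.0124167.
Recurrence: B ← B·(1+r) − £10.00.
Month 1: interest £7.95; balance after payment £637.95.
Month 2: interest £7.92; balance after payment £635.87.
Closed form: n = −ln(1 − rB₀/P)/ln(1+r) = −ln(0.20533)/ln(1.01242) ≈ 128.290, so the balance reaches zero during payment 129.

129 months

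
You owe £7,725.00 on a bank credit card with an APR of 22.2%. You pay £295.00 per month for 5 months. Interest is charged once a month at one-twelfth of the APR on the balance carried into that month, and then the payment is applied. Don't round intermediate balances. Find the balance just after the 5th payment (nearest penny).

£6,935.90

Monthly rate r = 22.2%/12 = 1.85% = 0.0185.
Each month: B ← B·(1+r) − £295.00.
Month 1: interest £142.91; balance after payment £7,572.91.
Month 2: interest £140.10; balance after payment £7,418.01.
Month 3: interest £137.23; balance after payment £7,260.24.
Month 4: interest £134.31; balance after payment £7,099.56.
Month 5: interest £131.34; balance after payment £6,935.90.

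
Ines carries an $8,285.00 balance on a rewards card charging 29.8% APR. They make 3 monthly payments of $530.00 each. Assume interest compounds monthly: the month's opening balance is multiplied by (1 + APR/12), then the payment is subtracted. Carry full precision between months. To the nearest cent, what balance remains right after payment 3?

Monthly rate r = 29.8%/12 = 2.48333% = 0.0248333.
Each month: B ← B·(1+r) − $530.00.
Month 1: interest $205.74; balance after payment $7,960.74.
Month 2: interest $197.69; balance after payment $7,628.44.
Month 3: interest $189.44; balance after payment $7,287.88.

$7,287.88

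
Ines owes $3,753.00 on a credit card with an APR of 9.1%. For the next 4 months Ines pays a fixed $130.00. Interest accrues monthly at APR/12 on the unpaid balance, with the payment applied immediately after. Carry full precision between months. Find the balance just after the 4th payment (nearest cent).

$3,342.20

Monthly rate r = 9.1%/12 = 0.758333% = 0.00758333.
Each month: B ← B·(1+r) − $130.00.
Month 1: interest $28.46; balance after payment $3,651.46.
Month 2: interest $27.69; balance after payment $3,549.15.
Month 3: interest $26.91; balance after payment $3,446.06.
Month 4: interest $26.13; balance after payment $3,342.20.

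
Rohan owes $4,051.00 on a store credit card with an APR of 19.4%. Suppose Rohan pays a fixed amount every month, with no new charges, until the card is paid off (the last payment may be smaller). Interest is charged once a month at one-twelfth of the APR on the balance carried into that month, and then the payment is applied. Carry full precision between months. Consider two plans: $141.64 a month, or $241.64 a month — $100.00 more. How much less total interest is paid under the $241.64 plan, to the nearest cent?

Monthly rate r = 19.4%/12 = 1.61667% = 0.0161667.
At $141.64/mo: n = ⌈−ln(1 − rB₀/P)/ln(1+r)⌉ = 39 payments (last $98.97); total interest = total paid − $4,051.00 = $1,430.29.
At $241.64/mo: 20 payments (last $172.31); total interest $712.47.
Interest saved = $1,430.29 − $712.47 = $717.82.

$717.82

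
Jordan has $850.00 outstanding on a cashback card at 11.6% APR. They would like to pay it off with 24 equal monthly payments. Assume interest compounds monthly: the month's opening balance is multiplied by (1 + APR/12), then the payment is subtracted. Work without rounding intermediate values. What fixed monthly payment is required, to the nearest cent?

$39.85

Monthly rate r = 11.6%/12 = 0.966667% = 0.00966667.
Level-payment amortization: P = B₀·r / (1 − (1+r)^(−n)) = 850.00·0.00966667 / (1 − 1.00967^(−24)).
Denominator 1 − (1+r)^(−24) = 0.206169916.
P = 8.21667 / 0.206169916 ≈ 39.85.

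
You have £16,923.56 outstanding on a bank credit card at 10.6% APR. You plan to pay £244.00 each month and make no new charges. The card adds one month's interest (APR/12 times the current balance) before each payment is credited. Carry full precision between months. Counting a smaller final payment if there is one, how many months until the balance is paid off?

Monthly rate r = 10.6%/12 = 0.883333% = 0.00883333.
Recurrence: B ← B·(1+r) − £244.00.
Month 1: interest £149.49; balance after payment £16,829.05.
Month 2: interest £148.66; balance after payment £16,733.71.
Closed form: n = −ln(1 − rB₀/P)/ln(1+r) = −ln(0.38733)/ln(1.00883) ≈ 107.848, so the balance reaches zero during payment 108.

108 payments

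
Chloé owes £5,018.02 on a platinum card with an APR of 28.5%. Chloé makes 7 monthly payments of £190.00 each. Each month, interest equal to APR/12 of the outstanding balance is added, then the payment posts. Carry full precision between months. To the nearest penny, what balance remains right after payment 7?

£4,485.51

Monthly rate r = 28.5%/12 = 2.375% = 0.02375.
Each month: B ← B·(1+r) − £190.00.
Month 1: interest £119.18; balance after payment £4,947.20.
Month 2: interest £117.50; balance after payment £4,874.69.
Month 3: interest £115.77; balance after payment £4,800.47.
Month 4: interest £114.01; balance after payment £4,724.48.
Month 5: interest £112.21; balance after payment £4,646.69.
Month 6: interest £110.36; balance after payment £4,567.04.
Month 7: interest £108.47; balance after payment £4,485.51.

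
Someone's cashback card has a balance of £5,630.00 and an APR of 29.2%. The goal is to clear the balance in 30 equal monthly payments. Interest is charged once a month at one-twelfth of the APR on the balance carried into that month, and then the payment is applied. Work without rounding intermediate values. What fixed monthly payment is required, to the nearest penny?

Monthly rate r = 29.2%/12 = 2.43333% = 0.0243333.
Level-payment amortization: P = B₀·r / (1 − (1+r)^(−n)) = 5630.00·0.0243333 / (1 − 1.02433^(−30)).
Denominator 1 − (1+r)^(−30) = 0.513860585.
P = 136.997 / 0.513860585 ≈ 266.60.

£266.60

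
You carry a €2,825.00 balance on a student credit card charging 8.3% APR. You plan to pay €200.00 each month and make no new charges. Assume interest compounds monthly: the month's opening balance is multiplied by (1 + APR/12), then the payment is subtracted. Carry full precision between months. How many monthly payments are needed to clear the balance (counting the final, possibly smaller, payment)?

15 payments

Monthly rate r = 8.3%/12 = 0.691667% = 0.00691667.
Recurrence: B ← B·(1+r) − €200.00.
Month 1: interest €19.54; balance after payment €2,644.54.
Month 2: interest €18.29; balance after payment €2,462.83.
Closed form: n = −ln(1 − rB₀/P)/ln(1+r) = −ln(0.9023)/ln(1.00692) ≈ 14.915, so the balance reaches zero during payment 15.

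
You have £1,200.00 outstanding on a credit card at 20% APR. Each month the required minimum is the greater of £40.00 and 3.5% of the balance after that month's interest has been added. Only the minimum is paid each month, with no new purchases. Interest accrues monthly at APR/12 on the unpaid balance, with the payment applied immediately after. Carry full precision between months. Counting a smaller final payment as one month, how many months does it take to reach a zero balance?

42 months

Monthly rate r = 20%/12 = 1.66667% = 0.0166667.
While 3.5% of the post-interest balance exceeds £40.00, each month B ← (B·(1+r))·(1 − 0.035), i.e. B shrinks by the factor (1+r)·0.965 = 0.98108.
This holds for months 1–4. Entering month 5 the balance is £1,111.74; 3.5% of the post-interest balance is now below £40.00, so the flat £40.00 minimum applies from here.
From month 5 a fixed £40.00 at rate r clears £1,111.74 in 38 more payments. Total: 4 + 38 = 42 months.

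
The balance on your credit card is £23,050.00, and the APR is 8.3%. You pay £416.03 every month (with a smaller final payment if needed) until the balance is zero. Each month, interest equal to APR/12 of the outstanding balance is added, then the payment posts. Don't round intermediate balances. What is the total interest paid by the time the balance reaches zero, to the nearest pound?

Monthly rate r = 8.3%/12 = 0.691667% = 0.00691667.
Payoff takes n = ⌈−ln(1 − rB₀/P)/ln(1+r)⌉ = ⌈70.107⌉ = 71 payments; the last is £44.54.
Total paid = 70·£416.03 + £44.54 = £29,166.64.
Total interest = total paid − principal = £29,166.64 − £23,050.00 = £6,116.64.

£6,117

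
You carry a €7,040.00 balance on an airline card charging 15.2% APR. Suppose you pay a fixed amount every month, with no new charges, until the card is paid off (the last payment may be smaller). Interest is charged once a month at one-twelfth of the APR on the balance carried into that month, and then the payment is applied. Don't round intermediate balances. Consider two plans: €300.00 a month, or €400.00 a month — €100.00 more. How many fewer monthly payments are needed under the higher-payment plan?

Monthly rate r = 15.2%/12 = 1.26667% = 0.0126667.
At €300.00/mo: n = ⌈−ln(1 − rB₀/P)/ln(1+r)⌉ = 29 payments (last €7.36); total interest = total paid − €7,040.00 = €1,367.36.
At €400.00/mo: 21 payments (last €15.56); total interest €975.56.
Payments saved = 29 − 21 = 8.

8 fewer payments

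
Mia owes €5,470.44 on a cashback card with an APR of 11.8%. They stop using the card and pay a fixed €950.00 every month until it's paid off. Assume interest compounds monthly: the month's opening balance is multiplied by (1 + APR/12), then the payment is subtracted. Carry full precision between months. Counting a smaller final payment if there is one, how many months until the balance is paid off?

6 payments

Monthly rate r = 11.8%/12 = 0.983333% = 0.00983333.
Recurrence: B ← B·(1+r) − €950.00.
Month 1: interest €53.79; balance after payment €4,574.23.
Month 2: interest €44.98; balance after payment €3,669.21.
Month 3: interest €36.08; balance after payment €2,755.29.
Month 4: interest €27.09; balance after payment €1,832.39.
Month 5: interest €18.02; balance after payment €900.41.
Month 6: interest €8.85; balance after payment €0.00.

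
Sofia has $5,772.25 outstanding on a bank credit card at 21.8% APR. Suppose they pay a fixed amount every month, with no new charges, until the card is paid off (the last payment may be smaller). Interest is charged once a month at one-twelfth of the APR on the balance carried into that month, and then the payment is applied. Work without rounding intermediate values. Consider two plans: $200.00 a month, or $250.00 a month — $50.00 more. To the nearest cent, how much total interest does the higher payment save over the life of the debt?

Monthly rate r = 21.8%/12 = 1.81667% = 0.0181667.
At $200.00/mo: n = ⌈−ln(1 − rB₀/P)/ln(1+r)⌉ = 42 payments (last $54.19); total interest = total paid − $5,772.25 = $2,481.94.
At $250.00/mo: 31 payments (last $51.34); total interest $1,779.09.
Interest saved = $2,481.94 − $1,779.09 = $702.85.

$702.85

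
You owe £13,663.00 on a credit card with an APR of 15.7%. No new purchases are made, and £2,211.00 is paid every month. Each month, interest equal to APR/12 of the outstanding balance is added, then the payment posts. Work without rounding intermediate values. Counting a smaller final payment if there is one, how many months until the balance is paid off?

7 payments

Monthly rate r = 15.7%/12 = 1.30833% = 0.0130833.
Recurrence: B ← B·(1+r) − £2,211.00.
Month 1: interest £178.76; balance after payment £11,630.76.
Month 2: interest £152.17; balance after payment £9,571.93.
Closed form: n = −ln(1 − rB₀/P)/ln(1+r) = −ln(0.91915)/ln(1.01308) ≈ 6.486, so the balance reaches zero during payment 7.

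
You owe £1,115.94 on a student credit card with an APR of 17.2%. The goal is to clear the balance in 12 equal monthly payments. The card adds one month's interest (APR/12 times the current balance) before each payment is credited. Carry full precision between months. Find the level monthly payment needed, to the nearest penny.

Monthly rate r = 17.2%/12 = 1.43333% = 0.0143333.
Level-payment amortization: P = B₀·r / (1 − (1+r)^(−n)) = 1115.94·0.0143333 / (1 − 1.01433^(−12)).
Denominator 1 − (1+r)^(−12) = 0.156992131.
P = 15.9951 / 0.156992131 ≈ 101.88.

£101.88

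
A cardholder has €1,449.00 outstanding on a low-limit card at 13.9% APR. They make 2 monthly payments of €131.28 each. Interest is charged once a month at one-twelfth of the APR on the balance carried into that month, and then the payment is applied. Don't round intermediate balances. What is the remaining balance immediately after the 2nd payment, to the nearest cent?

Monthly rate r = 13.9%/12 = 1.15833% = 0.0115833.
Each month: B ← B·(1+r) − €131.28.
Month 1: interest €16.78; balance after payment €1,334.50.
Month 2: interest €15.46; balance after payment €1,218.68.

€1,218.68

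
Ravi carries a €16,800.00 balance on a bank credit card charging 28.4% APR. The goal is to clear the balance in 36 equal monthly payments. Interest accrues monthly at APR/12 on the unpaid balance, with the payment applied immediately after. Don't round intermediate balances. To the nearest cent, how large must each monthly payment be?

€698.54

Monthly rate r = 28.4%/12 = 2.36667% = 0.0236667.
Level-payment amortization: P = B₀·r / (1 − (1+r)^(−n)) = 16800.00·0.0236667 / (1 − 1.02367^(−36)).
Denominator 1 − (1+r)^(−36) = 0.569184046.
P = 397.6 / 0.569184046 ≈ 698.54.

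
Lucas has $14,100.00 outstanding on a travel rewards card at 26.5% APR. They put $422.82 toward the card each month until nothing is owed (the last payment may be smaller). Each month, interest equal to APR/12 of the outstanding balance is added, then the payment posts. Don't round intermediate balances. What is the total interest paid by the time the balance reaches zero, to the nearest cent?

$11,711.40

Monthly rate r = 26.5%/12 = 2.20833% = 0.0220833.
Payoff takes n = ⌈−ln(1 − rB₀/P)/ln(1+r)⌉ = ⌈61.045⌉ = 62 payments; the last is $19.38.
Total paid = 61·$422.82 + $19.38 = $25,811.40.
Total interest = total paid − principal = $25,811.40 − $14,100.00 = $11,711.40.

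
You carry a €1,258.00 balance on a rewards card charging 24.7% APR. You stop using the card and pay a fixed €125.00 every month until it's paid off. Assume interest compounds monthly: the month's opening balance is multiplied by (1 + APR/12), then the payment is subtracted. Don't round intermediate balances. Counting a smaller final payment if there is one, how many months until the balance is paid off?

12 months

Monthly rate r = 24.7%/12 = 2.05833% = 0.0205833.
Recurrence: B ← B·(1+r) − €125.00.
Month 1: interest €25.89; balance after payment €1,158.89.
Month 2: interest €23.85; balance after payment €1,057.75.
Closed form: n = −ln(1 − rB₀/P)/ln(1+r) = −ln(0.79285)/ln(1.02058) ≈ 11.393, so the balance reaches zero during payment 12.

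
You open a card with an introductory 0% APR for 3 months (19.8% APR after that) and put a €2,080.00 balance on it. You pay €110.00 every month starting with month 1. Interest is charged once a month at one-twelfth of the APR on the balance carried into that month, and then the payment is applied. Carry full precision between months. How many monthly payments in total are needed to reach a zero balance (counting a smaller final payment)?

22 payments

Promo months 1–3 at r₀ = 0%/12 = 0; months 4+ at r₁ = 19.8%/12 = 0.0165.
After month 3 (no interest yet): B = €2,080.00 − 3·€110.00 = €1,750.00.
Then at r₁ with €110.00/mo: n₂ = −ln(1 − r₁·B/P)/ln(1+r₁) ≈ 18.61 → 19 more payments.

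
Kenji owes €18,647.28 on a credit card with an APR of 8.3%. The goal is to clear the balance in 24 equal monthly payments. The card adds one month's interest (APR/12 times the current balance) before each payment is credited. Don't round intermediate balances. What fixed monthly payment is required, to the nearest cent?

€845.92

Monthly rate r = 8.3%/12 = 0.691667% = 0.00691667.
Level-payment amortization: P = B₀·r / (1 − (1+r)^(−n)) = 18647.28·0.00691667 / (1 − 1.00692^(−24)).
Denominator 1 − (1+r)^(−24) = 0.152469583.
P = 128.977 / 0.152469583 ≈ 845.92.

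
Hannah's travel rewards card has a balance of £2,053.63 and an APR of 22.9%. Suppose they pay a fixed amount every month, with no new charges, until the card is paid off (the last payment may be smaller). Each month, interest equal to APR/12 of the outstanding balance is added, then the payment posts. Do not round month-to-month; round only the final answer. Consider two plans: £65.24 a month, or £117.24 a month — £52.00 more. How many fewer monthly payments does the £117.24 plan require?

27 fewer payments

Monthly rate r = 22.9%/12 = 1.90833% = 0.0190833.
At £65.24/mo: n = ⌈−ln(1 − rB₀/P)/ln(1+r)⌉ = 49 payments (last £37.04); total interest = total paid − £2,053.63 = £1,114.93.
At £117.24/mo: 22 payments (last £61.68); total interest £470.09.
Payments saved = 49 − 22 = 27.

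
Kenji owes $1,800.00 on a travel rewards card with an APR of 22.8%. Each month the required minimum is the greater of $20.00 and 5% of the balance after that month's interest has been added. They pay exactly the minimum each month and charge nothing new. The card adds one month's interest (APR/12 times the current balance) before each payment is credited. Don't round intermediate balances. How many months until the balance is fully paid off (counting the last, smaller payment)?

72 months

Monthly rate r = 22.8%/12 = 1.9% = 0.019.
While 5% of the post-interest balance exceeds $20.00, each month B ← (B·(1+r))·(1 − 0.05), i.e. B shrinks by the factor (1+r)·0.95 = 0.96805.
This holds for months 1–47. Entering month 48 the balance is $391.26; 5% of the post-interest balance is now below $20.00, so the flat $20.00 minimum applies from here.
From month 48 a fixed $20.00 at rate r clears $391.26 in 25 more payments. Total: 47 + 25 = 72 months.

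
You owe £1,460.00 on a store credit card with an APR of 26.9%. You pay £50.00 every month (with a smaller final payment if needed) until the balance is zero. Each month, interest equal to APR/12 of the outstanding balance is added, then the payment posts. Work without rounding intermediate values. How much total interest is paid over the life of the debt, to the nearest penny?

Monthly rate r = 26.9%/12 = 2.24167% = 0.0224167.
Payoff takes n = ⌈−ln(1 − rB₀/P)/ln(1+r)⌉ = ⌈47.948⌉ = 48 payments; the last is £47.41.
Total paid = 47·£50.00 + £47.41 = £2,397.41.
Total interest = total paid − principal = £2,397.41 − £1,460.00 = £937.41.

£937.41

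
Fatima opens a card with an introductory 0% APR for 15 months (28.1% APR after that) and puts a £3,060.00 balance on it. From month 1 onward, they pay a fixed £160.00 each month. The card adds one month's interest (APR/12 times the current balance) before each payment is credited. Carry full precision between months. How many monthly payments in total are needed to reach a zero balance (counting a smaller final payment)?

20 months

Promo months 1–15 at r₀ = 0%/12 = 0; months 16+ at r₁ = 28.1%/12 = 0.0234167.
After month 15 (no interest yet): B = £3,060.00 − 15·£160.00 = £660.00.
Then at r₁ with £160.00/mo: n₂ = −ln(1 − r₁·B/P)/ln(1+r₁) ≈ 4.39 → 5 more payments.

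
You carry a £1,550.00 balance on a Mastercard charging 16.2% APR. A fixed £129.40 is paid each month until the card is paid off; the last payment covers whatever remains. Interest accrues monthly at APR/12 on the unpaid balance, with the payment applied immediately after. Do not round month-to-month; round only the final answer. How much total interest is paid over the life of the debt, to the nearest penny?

Monthly rate r = 16.2%/12 = 1.35% = 0.0135.
Payoff takes n = ⌈−ln(1 − rB₀/P)/ln(1+r)⌉ = ⌈13.154⌉ = 14 payments; the last is £20.02.
Total paid = 13·£129.40 + £20.02 = £1,702.22.
Total interest = total paid − principal = £1,702.22 − £1,550.00 = £152.22.

£152.22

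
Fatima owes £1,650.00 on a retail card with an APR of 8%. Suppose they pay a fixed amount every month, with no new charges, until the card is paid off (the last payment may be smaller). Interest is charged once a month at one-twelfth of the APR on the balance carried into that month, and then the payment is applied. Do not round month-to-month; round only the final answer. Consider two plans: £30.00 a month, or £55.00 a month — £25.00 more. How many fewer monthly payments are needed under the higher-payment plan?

35 fewer payments

Monthly rate r = 8%/12 = 0.666667% = 0.00666667.
At £30.00/mo: n = ⌈−ln(1 − rB₀/P)/ln(1+r)⌉ = 69 payments (last £22.28); total interest = total paid − £1,650.00 = £412.28.
At £55.00/mo: 34 payments (last £32.11); total interest £197.11.
Payments saved = 69 − 34 = 35.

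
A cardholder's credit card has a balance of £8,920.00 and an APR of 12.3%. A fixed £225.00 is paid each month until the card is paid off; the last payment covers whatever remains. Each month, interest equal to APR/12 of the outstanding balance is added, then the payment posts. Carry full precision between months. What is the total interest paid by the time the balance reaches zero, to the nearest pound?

Monthly rate r = 12.3%/12 = 1.025% = 0.01025.
Payoff takes n = ⌈−ln(1 − rB₀/P)/ln(1+r)⌉ = ⌈51.136⌉ = 52 payments; the last is £30.71.
Total paid = 51·£225.00 + £30.71 = £11,505.71.
Total interest = total paid − principal = £11,505.71 − £8,920.00 = £2,585.71.

£2,586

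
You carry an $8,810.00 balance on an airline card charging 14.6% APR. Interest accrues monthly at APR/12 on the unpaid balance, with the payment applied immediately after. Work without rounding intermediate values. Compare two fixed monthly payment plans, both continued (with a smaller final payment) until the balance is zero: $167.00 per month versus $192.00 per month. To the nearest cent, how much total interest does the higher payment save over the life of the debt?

$1,206.96

Monthly rate r = 14.6%/12 = 1.21667% = 0.0121667.
At $167.00/mo: n = ⌈−ln(1 − rB₀/P)/ln(1+r)⌉ = 85 payments (last $151.44); total interest = total paid − $8,810.00 = $5,369.44.
At $192.00/mo: 68 payments (last $108.48); total interest $4,162.48.
Interest saved = $5,369.44 − $4,162.48 = $1,206.96.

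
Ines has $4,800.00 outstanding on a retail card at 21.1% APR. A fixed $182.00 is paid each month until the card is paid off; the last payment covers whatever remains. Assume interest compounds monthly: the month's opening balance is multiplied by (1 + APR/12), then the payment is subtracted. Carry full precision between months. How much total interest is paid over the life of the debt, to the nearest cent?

Monthly rate r = 21.1%/12 = 1.75833% = 0.0175833.
Payoff takes n = ⌈−ln(1 − rB₀/P)/ln(1+r)⌉ = ⌈35.749⌉ = 36 payments; the last is $136.67.
Total paid = 35·$182.00 + $136.67 = $6,506.67.
Total interest = total paid − principal = $6,506.67 − $4,800.00 = $1,706.67.

$1,706.67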